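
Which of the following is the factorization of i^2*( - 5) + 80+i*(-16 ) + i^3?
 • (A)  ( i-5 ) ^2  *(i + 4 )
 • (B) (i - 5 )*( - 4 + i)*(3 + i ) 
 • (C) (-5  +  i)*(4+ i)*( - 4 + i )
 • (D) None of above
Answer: C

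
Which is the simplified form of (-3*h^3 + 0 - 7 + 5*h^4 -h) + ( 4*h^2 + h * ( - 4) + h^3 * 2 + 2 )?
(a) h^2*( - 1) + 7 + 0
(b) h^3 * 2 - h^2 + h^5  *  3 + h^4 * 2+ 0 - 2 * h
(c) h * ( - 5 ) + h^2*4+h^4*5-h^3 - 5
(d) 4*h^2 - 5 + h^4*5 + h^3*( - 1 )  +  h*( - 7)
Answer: c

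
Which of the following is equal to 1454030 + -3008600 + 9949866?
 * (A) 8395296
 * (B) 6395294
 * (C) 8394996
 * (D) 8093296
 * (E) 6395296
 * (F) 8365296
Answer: A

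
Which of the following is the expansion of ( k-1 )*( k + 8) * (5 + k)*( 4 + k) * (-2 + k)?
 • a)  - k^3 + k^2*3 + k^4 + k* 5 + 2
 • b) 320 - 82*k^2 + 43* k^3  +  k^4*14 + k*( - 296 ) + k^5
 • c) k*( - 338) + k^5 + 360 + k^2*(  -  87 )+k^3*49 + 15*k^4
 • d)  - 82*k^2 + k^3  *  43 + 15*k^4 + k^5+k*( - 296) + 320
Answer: b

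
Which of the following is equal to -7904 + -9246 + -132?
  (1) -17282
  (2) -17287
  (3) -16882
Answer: 1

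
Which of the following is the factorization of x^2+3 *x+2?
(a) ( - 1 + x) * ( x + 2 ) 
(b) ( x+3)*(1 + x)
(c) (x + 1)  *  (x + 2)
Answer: c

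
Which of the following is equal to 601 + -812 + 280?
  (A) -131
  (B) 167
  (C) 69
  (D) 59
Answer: C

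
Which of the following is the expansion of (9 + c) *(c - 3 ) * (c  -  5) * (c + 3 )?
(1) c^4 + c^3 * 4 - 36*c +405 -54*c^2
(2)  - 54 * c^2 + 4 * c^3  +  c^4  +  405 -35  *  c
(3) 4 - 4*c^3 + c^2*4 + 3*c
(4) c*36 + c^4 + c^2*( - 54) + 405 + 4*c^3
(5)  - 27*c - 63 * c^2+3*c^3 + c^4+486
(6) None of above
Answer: 1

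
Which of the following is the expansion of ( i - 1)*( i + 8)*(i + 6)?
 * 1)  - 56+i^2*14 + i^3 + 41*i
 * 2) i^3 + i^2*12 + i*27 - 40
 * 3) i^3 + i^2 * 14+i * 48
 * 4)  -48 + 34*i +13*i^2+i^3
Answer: 4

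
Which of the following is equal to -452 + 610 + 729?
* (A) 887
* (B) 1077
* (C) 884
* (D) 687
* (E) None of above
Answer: A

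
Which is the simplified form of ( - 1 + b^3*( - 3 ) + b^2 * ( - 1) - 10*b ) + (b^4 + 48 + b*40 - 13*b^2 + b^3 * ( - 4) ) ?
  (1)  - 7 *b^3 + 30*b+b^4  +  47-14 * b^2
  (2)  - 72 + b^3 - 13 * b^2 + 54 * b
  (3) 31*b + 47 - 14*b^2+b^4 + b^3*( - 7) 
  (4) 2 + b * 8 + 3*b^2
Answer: 1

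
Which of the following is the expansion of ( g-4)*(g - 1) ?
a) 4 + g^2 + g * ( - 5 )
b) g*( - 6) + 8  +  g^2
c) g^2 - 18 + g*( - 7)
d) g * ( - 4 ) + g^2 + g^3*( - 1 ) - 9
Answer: a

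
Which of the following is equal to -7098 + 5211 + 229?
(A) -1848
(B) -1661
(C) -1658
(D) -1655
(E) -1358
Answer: C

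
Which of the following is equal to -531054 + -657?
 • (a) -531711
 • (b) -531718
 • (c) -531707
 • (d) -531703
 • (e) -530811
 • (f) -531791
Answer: a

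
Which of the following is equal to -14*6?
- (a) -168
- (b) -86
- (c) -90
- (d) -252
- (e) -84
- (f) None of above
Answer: e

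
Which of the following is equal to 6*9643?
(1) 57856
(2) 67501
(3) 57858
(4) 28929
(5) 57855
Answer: 3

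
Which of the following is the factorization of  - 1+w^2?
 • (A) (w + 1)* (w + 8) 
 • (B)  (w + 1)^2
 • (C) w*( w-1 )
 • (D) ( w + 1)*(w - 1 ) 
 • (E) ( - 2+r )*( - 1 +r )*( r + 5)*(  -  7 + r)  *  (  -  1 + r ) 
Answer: D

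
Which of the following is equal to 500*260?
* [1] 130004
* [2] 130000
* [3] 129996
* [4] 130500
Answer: 2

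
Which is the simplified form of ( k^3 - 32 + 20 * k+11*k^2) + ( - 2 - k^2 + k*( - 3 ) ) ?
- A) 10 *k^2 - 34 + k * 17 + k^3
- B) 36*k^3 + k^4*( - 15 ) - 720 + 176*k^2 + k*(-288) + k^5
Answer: A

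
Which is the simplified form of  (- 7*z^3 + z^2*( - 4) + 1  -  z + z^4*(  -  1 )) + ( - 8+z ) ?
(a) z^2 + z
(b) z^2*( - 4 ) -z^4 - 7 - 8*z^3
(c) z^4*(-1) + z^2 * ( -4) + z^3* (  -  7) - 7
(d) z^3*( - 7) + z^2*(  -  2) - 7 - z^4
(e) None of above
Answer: c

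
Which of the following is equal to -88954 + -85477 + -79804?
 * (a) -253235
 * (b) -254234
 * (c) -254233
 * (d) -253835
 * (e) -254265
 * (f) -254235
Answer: f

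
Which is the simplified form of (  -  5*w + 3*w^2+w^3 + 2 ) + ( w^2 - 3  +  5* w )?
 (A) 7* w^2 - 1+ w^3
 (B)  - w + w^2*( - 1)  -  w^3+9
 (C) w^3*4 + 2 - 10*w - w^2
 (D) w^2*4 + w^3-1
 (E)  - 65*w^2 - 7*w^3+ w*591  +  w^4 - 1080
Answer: D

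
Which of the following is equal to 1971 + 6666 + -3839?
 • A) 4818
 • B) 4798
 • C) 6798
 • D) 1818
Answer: B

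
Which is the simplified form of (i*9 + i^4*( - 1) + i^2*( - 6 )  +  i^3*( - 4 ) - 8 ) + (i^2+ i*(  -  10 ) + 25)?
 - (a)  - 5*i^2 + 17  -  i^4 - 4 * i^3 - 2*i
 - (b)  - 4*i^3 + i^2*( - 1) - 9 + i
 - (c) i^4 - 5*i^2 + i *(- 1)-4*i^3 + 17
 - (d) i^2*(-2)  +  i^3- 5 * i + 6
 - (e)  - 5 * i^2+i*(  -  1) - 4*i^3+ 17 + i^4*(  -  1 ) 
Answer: e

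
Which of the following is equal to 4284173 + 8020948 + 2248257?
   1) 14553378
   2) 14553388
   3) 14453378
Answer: 1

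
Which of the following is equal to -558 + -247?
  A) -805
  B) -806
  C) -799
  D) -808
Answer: A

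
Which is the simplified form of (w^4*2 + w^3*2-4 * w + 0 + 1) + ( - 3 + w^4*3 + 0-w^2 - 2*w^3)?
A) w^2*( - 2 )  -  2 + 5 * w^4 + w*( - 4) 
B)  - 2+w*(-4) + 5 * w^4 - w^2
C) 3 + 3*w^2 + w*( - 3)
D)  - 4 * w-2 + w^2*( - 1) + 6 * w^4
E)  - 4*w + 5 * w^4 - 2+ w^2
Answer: B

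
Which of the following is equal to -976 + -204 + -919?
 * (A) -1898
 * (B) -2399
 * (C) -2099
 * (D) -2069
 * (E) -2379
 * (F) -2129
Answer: C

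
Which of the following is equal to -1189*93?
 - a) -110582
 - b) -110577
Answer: b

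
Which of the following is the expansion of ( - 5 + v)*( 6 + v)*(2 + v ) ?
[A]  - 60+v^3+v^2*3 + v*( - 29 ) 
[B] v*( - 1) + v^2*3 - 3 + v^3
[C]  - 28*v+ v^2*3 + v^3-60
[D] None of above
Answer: C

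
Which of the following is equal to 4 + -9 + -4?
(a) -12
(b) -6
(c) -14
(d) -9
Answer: d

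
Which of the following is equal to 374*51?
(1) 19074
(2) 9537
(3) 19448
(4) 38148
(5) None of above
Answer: 1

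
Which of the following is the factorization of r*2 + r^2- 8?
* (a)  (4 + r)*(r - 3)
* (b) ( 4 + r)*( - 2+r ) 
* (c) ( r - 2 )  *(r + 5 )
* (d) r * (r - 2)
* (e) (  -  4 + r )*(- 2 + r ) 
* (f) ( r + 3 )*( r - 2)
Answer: b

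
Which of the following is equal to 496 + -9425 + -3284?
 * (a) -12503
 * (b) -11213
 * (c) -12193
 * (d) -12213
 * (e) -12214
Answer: d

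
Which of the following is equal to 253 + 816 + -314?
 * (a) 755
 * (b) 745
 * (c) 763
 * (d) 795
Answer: a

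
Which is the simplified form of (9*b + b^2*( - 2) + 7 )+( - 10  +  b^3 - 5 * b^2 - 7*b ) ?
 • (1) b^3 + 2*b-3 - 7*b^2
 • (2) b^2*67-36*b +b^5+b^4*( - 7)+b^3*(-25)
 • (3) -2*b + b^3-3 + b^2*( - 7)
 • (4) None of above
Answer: 1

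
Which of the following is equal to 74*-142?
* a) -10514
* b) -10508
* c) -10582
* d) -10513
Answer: b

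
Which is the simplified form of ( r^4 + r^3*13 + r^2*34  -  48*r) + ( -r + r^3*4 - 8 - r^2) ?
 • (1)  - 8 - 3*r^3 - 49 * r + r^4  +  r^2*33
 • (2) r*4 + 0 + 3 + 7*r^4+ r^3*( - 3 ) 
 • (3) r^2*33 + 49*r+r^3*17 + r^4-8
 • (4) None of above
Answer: 4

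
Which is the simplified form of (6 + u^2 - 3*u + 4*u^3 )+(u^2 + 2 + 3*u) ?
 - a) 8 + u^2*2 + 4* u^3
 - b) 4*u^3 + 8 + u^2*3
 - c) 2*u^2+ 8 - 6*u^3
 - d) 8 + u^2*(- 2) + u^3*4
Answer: a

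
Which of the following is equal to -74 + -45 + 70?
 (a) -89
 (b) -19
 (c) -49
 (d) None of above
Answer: c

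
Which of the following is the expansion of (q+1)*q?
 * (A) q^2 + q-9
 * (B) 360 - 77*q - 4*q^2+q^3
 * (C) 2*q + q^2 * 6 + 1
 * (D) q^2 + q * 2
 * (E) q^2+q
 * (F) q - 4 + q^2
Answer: E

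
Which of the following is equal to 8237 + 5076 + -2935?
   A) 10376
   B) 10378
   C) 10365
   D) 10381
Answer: B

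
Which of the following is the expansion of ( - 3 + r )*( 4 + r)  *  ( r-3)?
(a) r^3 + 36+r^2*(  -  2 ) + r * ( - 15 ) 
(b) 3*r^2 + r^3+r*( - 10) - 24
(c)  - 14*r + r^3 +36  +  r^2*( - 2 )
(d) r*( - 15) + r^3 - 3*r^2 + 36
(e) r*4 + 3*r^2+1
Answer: a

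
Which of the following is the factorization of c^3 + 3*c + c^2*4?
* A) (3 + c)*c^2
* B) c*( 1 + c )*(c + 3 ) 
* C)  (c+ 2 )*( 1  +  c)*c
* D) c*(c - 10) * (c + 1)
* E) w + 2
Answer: B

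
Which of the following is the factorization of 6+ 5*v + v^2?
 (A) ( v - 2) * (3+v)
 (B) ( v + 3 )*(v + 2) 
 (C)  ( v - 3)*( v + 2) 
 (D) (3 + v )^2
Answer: B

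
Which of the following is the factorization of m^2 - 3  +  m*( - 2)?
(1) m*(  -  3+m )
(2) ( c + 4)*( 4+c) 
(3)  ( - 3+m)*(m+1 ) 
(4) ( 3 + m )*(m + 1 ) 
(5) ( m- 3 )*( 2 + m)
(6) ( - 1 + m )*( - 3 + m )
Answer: 3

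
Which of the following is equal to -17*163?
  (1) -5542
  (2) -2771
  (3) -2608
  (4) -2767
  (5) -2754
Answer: 2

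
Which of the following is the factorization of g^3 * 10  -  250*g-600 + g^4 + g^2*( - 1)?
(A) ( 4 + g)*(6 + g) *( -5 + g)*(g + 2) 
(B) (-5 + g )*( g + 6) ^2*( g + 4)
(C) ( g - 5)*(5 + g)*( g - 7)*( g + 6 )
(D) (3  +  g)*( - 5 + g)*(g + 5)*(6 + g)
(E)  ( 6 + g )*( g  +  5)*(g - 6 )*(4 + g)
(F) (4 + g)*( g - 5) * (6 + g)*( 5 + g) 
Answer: F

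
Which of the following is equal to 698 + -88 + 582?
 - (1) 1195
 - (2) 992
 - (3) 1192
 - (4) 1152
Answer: 3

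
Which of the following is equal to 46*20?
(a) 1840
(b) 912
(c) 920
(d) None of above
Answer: c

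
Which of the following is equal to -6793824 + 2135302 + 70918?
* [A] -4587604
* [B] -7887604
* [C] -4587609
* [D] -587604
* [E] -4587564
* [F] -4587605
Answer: A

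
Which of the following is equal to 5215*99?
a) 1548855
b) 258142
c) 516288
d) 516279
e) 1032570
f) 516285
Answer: f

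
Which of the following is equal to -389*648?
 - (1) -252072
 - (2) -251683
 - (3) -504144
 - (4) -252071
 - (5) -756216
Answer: 1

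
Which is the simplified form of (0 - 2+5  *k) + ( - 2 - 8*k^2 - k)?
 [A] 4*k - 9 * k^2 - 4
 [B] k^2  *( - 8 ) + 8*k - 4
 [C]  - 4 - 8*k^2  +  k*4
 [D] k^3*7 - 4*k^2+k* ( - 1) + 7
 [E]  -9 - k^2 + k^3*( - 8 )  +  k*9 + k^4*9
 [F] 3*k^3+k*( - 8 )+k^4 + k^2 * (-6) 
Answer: C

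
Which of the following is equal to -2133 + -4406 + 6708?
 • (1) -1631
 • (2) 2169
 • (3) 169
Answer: 3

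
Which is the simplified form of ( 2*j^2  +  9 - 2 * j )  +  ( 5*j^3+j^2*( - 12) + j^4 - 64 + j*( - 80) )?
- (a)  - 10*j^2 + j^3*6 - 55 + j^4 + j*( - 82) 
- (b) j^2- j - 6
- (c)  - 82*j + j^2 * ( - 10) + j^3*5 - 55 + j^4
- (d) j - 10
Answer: c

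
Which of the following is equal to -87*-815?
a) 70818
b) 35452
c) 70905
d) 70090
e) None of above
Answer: c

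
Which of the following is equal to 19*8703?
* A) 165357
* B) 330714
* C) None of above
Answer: A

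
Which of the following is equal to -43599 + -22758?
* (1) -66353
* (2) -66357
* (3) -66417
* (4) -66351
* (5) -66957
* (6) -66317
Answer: 2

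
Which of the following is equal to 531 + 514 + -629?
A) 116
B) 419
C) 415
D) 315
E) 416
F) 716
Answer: E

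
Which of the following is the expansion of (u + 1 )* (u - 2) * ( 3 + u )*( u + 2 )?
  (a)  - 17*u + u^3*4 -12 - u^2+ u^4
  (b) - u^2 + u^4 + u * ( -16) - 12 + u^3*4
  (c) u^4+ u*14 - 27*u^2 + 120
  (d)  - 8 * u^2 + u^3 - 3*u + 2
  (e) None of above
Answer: b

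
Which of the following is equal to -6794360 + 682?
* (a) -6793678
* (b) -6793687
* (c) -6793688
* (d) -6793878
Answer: a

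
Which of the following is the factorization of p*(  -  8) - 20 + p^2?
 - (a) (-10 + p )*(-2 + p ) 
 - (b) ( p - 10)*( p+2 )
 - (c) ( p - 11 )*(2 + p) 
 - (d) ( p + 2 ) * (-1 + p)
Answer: b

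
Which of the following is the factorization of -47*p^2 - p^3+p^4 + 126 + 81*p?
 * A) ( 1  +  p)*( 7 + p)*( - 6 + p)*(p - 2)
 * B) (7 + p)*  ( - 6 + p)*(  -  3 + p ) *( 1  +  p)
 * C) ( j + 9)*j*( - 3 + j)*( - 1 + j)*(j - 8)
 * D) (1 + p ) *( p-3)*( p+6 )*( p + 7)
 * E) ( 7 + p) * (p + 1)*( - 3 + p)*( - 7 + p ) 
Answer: B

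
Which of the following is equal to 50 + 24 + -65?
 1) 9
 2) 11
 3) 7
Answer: 1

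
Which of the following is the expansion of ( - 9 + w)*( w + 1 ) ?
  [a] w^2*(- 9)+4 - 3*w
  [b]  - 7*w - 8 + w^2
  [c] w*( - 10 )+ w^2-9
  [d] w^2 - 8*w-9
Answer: d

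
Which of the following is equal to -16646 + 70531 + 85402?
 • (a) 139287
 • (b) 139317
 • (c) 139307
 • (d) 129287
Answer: a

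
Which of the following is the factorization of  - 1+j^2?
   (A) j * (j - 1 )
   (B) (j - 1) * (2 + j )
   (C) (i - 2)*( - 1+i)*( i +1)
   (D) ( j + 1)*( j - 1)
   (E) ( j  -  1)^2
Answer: D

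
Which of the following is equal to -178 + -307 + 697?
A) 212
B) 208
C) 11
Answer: A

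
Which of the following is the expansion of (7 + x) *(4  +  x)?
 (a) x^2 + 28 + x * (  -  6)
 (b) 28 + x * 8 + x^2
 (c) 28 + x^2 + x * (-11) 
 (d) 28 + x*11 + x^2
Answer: d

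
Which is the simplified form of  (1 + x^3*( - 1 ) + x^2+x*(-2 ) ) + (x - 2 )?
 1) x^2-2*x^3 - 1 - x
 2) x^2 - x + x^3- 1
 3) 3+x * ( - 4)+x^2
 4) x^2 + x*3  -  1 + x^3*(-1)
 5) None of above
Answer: 5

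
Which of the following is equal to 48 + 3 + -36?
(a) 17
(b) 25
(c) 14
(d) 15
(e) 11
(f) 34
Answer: d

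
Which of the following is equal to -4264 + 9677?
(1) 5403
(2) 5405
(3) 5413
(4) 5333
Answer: 3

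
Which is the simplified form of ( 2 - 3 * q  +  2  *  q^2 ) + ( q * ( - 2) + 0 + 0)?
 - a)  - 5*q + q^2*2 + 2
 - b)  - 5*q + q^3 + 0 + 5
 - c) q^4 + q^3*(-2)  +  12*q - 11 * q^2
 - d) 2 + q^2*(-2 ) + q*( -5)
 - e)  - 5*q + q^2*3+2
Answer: a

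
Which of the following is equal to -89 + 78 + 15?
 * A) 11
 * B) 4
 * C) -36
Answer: B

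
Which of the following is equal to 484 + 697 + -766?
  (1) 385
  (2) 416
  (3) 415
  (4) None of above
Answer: 3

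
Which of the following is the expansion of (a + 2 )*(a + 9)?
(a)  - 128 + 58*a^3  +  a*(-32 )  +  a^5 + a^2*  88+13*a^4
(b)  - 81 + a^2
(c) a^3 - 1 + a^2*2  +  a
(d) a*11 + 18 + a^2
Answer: d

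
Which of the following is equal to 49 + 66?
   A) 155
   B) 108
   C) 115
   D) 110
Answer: C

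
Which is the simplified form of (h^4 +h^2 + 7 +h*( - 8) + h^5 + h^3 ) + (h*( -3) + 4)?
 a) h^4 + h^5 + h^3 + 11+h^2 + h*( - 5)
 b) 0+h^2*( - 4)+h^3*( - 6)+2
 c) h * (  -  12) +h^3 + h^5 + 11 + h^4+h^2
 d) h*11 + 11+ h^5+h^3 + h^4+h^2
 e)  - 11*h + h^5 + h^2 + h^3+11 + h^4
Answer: e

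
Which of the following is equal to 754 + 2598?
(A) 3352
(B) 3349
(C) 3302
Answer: A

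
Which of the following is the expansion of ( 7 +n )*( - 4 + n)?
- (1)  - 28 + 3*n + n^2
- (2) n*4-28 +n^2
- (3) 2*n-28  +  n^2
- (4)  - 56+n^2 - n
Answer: 1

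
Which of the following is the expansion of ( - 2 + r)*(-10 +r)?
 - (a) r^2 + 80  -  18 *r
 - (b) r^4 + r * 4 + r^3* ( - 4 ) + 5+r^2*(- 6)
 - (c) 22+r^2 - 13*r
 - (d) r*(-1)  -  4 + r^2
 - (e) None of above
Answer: e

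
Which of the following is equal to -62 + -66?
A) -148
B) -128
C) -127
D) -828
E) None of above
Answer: B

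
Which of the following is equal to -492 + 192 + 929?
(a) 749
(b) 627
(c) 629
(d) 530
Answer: c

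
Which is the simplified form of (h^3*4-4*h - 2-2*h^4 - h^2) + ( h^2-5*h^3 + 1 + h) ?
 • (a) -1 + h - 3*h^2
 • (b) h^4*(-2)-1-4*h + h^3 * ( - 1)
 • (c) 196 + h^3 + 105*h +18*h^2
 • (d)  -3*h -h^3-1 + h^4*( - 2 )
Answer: d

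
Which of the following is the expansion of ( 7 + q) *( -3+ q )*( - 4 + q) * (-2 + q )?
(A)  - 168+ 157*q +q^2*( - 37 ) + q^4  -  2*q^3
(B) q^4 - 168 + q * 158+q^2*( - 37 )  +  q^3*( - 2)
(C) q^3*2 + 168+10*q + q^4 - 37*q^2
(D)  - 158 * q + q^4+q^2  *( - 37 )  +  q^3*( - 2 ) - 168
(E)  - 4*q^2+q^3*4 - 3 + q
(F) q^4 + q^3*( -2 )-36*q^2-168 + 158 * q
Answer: B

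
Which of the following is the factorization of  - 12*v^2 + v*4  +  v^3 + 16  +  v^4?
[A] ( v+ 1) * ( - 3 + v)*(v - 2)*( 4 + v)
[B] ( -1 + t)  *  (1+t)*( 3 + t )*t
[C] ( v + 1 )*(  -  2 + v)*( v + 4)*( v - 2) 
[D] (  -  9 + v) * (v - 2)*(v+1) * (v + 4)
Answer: C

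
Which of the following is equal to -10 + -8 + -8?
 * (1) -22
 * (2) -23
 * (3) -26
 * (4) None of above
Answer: 3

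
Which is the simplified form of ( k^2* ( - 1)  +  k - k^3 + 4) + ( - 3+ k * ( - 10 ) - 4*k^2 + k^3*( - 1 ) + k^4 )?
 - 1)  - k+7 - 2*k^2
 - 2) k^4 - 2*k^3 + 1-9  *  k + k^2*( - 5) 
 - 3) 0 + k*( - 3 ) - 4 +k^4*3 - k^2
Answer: 2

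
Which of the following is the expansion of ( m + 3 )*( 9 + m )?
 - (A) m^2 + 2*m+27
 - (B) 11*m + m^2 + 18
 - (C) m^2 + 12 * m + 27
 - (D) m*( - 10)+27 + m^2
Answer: C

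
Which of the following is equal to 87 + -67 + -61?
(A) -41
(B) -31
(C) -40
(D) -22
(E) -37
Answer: A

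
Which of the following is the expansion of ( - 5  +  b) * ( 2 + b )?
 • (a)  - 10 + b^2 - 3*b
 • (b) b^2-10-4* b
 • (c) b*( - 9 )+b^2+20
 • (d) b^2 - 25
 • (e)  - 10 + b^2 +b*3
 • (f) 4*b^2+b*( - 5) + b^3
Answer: a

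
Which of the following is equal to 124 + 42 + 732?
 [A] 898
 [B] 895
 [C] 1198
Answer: A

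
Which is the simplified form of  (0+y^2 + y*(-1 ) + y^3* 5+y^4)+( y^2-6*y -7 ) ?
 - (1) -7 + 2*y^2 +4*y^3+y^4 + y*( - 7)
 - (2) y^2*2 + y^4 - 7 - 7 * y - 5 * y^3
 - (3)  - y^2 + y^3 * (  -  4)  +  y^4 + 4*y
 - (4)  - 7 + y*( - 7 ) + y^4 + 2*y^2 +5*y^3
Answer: 4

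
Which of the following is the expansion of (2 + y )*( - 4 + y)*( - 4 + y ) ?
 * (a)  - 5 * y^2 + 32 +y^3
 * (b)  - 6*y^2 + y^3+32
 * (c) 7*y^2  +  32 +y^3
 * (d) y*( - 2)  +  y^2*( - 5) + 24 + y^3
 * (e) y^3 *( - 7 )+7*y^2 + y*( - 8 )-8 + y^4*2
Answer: b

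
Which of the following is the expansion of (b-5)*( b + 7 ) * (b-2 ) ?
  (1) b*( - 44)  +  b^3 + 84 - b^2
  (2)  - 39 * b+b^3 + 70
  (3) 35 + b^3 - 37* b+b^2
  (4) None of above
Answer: 2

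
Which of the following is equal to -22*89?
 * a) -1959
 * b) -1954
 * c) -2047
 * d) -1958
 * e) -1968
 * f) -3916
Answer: d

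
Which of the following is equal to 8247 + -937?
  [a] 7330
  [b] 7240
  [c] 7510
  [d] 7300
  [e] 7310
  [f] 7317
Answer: e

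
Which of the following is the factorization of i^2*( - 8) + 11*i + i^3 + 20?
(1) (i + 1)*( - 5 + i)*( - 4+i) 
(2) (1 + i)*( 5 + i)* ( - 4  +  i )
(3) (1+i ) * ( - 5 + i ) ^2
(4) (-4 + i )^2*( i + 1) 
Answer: 1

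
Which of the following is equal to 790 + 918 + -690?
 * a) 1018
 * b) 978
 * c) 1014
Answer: a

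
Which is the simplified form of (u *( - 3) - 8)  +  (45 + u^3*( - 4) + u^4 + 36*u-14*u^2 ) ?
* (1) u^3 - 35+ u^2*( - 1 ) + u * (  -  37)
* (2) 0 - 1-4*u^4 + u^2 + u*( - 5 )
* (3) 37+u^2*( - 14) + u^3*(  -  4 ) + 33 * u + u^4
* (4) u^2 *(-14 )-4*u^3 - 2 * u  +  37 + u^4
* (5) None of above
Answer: 3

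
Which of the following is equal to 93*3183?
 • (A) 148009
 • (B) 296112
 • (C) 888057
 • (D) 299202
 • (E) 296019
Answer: E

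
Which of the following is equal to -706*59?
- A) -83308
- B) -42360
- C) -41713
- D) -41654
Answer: D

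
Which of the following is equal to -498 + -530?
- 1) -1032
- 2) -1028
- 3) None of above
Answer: 2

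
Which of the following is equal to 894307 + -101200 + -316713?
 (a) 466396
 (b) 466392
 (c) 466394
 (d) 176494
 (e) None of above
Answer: e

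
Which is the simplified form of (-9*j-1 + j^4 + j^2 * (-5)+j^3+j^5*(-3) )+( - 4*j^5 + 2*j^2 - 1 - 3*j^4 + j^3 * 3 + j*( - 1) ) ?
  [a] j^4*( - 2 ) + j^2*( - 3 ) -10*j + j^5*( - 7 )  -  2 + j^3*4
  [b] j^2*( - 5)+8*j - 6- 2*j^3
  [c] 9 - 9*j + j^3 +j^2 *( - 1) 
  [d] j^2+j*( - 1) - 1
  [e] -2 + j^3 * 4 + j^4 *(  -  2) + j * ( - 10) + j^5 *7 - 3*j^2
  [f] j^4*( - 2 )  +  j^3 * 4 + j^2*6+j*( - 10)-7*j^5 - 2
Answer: a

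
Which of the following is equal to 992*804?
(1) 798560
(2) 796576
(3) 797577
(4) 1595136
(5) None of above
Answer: 5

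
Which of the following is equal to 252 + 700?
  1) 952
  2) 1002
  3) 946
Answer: 1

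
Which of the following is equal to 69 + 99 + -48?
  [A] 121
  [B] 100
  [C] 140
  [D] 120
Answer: D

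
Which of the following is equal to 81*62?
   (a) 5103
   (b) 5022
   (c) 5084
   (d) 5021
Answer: b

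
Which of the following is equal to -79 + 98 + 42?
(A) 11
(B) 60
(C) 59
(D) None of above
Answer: D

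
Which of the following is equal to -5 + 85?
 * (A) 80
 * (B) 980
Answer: A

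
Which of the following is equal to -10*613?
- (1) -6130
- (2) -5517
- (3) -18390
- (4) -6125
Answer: 1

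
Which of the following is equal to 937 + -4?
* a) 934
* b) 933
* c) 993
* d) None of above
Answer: b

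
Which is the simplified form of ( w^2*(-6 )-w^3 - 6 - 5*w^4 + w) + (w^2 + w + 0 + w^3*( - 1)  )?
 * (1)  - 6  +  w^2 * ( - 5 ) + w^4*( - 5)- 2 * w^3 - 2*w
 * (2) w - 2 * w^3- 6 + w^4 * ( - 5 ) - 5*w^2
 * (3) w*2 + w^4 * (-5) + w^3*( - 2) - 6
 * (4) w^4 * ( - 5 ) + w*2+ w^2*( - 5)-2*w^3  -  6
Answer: 4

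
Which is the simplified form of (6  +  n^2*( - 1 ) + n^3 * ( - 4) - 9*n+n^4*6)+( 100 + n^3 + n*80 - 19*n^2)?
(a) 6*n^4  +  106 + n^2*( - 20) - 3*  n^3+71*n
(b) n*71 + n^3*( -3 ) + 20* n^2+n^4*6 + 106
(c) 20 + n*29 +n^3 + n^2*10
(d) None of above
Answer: a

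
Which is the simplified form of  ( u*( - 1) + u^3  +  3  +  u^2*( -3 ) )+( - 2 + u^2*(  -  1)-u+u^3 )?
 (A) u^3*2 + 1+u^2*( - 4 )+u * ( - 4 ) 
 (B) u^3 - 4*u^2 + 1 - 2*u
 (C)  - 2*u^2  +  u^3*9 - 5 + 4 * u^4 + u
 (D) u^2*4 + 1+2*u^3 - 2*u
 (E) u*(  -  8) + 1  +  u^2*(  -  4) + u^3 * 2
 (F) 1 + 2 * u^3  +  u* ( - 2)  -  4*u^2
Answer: F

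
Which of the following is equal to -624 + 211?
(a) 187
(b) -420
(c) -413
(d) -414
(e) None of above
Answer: c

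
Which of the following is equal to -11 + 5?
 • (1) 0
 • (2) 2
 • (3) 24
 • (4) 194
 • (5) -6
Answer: 5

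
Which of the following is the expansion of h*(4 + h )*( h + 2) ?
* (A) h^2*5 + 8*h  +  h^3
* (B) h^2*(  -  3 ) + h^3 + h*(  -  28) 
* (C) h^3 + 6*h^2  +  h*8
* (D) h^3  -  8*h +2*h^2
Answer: C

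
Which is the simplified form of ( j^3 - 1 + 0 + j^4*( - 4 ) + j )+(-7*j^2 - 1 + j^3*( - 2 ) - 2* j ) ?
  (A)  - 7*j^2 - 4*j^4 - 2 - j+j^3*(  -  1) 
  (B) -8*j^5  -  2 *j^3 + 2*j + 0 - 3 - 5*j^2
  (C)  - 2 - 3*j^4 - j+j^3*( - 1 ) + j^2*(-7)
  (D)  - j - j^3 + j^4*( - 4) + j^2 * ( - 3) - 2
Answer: A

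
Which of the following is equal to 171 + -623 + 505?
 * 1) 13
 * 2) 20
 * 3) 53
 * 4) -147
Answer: 3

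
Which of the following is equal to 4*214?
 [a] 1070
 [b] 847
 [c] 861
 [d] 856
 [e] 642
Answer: d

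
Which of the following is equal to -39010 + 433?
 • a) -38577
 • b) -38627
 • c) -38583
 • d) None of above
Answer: a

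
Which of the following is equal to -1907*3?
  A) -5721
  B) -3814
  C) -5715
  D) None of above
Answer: A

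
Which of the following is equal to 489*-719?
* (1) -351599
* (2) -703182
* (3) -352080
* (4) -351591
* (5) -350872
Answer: 4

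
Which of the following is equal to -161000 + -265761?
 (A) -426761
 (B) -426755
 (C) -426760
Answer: A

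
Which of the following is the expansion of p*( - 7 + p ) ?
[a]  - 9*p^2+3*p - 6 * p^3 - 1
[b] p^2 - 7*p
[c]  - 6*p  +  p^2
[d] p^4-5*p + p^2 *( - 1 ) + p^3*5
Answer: b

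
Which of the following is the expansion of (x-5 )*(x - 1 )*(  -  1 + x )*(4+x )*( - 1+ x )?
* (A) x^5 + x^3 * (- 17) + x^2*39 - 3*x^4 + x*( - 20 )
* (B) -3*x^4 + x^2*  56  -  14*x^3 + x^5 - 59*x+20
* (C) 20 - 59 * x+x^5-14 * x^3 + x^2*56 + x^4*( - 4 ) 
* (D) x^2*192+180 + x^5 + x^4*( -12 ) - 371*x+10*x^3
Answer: C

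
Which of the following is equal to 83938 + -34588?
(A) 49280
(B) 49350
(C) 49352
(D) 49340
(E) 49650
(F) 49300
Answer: B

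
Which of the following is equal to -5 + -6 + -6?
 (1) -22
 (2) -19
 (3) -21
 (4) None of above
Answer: 4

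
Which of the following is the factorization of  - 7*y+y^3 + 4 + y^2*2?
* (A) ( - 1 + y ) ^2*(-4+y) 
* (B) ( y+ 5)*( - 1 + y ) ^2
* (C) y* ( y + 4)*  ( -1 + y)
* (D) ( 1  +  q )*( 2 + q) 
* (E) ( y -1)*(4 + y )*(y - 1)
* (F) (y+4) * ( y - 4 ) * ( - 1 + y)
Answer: E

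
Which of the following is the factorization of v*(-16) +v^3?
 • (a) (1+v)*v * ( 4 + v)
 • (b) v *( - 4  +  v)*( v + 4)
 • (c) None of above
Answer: b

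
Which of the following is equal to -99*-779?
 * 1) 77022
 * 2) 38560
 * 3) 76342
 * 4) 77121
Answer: 4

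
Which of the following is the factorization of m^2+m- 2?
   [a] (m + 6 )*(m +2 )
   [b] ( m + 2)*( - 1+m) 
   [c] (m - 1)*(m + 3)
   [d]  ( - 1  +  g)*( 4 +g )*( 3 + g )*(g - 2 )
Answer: b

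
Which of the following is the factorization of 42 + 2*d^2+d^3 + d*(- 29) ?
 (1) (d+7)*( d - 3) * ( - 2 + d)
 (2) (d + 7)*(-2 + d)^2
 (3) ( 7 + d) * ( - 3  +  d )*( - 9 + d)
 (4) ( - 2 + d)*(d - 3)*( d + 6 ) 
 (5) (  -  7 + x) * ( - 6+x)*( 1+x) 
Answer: 1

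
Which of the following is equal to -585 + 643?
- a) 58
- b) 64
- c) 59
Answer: a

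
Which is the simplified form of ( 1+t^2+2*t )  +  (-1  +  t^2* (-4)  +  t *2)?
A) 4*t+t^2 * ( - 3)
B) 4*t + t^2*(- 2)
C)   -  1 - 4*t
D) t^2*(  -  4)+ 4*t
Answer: A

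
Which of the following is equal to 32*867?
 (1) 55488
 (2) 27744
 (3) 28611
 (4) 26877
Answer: 2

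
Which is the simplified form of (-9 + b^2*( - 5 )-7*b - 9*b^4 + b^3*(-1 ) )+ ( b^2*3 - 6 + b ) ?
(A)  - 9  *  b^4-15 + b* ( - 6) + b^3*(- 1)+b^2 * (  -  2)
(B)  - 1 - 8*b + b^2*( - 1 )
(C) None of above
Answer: A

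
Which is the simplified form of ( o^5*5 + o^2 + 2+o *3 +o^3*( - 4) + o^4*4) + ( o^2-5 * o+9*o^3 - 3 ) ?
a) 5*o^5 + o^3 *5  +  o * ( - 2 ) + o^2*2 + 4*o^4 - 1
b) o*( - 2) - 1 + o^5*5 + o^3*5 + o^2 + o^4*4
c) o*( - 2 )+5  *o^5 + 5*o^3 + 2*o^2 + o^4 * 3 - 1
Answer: a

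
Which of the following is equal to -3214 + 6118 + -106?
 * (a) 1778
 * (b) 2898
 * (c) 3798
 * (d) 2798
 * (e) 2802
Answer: d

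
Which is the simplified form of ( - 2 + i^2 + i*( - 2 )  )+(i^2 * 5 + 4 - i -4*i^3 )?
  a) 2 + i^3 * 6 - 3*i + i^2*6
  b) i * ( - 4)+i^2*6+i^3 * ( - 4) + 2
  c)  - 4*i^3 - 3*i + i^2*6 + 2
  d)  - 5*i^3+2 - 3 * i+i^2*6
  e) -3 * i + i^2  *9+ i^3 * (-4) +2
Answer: c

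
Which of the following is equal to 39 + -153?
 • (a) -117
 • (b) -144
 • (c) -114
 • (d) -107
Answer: c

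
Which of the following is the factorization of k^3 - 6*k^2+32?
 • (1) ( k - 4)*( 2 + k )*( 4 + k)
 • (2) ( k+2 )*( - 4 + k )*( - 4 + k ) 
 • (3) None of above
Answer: 2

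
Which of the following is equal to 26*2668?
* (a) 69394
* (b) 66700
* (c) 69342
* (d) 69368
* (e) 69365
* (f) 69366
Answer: d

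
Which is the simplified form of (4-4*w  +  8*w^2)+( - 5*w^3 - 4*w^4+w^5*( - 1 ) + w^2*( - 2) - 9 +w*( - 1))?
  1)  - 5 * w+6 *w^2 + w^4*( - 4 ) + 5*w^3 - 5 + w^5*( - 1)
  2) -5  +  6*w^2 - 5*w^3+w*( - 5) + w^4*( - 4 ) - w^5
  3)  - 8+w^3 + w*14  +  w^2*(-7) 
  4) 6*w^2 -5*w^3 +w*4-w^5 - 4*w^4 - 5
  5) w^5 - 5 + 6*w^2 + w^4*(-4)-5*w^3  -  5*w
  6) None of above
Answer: 2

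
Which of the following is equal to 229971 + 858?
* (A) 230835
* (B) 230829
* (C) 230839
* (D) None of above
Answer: B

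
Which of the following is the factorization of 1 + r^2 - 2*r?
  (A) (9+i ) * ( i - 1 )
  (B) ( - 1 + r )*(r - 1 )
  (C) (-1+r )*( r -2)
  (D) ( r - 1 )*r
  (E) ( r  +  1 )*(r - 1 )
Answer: B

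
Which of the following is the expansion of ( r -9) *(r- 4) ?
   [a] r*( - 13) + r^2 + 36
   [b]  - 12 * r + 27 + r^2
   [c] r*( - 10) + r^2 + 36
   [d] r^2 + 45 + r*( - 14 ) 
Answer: a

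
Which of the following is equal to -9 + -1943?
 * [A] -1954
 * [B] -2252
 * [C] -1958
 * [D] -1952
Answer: D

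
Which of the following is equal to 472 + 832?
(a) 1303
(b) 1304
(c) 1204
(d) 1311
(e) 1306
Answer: b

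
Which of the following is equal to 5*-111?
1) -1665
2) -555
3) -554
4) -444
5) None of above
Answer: 2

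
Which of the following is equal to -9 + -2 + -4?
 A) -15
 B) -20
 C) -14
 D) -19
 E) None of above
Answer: A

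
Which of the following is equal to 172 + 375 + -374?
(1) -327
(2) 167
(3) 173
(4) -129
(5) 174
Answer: 3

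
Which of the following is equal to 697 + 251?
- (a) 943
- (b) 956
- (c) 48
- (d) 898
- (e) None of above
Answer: e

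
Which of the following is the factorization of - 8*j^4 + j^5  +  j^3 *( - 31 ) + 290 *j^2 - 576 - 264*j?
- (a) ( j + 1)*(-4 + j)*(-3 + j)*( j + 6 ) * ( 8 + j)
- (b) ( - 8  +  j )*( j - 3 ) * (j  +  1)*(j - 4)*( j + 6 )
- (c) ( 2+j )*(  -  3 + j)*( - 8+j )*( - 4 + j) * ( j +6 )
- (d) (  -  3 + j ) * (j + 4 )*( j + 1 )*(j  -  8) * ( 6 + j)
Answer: b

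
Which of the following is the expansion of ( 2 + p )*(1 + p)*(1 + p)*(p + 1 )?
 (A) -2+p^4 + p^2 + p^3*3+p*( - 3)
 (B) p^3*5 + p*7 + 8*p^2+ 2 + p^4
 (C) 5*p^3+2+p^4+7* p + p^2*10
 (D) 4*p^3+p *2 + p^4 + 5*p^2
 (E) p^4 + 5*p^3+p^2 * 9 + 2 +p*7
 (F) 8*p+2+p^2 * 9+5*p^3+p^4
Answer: E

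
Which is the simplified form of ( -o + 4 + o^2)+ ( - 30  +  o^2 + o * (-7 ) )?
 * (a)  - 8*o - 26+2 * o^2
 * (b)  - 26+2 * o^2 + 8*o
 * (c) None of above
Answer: a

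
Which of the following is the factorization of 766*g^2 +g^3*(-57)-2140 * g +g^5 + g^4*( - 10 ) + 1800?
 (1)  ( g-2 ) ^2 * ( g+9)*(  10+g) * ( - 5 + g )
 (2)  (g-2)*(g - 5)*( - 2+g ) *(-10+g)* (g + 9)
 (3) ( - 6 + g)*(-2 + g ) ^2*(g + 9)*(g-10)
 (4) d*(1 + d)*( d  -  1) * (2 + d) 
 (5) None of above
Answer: 2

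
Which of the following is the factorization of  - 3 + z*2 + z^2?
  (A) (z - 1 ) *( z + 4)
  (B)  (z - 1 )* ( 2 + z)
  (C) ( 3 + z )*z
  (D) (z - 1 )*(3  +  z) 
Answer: D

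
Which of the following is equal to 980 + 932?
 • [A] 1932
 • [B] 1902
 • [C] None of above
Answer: C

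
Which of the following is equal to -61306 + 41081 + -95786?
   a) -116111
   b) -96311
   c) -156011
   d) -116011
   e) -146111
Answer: d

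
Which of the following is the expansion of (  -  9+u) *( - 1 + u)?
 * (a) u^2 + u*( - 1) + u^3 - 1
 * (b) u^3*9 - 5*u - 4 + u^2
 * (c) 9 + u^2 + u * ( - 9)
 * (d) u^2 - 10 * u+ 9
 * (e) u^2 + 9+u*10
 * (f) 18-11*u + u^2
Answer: d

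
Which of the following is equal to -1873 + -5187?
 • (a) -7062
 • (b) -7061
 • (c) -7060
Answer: c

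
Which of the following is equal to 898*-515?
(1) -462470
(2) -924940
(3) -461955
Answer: 1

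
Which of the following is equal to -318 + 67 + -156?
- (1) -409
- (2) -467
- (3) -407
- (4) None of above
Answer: 3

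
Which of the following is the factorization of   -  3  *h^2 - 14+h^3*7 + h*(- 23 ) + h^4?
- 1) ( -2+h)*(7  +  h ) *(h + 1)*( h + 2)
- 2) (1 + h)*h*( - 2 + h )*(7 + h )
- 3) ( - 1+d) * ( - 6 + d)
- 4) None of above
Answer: 4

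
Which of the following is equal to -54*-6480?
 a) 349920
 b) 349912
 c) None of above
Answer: a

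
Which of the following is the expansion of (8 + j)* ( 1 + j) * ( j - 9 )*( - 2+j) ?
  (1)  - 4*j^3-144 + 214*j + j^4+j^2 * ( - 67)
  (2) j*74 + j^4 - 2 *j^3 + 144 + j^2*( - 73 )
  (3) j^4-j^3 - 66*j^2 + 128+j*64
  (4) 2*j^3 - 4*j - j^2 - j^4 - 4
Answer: 2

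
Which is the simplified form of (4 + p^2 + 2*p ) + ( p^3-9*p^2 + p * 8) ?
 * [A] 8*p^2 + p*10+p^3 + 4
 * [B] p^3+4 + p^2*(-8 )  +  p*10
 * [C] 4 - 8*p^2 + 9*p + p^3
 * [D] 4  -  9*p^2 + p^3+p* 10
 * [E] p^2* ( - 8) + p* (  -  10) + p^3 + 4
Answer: B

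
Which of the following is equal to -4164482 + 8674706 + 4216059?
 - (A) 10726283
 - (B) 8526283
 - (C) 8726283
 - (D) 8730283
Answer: C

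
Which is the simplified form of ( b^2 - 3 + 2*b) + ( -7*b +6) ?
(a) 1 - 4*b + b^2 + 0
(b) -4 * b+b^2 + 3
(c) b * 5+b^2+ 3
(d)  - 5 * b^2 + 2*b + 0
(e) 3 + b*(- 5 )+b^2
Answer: e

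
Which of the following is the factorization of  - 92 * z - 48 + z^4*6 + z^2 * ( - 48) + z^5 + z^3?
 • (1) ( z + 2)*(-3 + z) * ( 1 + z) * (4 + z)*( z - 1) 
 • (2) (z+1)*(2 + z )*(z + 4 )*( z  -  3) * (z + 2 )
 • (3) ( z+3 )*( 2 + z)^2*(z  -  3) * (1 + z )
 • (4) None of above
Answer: 2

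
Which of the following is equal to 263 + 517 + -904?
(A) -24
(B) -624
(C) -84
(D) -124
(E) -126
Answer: D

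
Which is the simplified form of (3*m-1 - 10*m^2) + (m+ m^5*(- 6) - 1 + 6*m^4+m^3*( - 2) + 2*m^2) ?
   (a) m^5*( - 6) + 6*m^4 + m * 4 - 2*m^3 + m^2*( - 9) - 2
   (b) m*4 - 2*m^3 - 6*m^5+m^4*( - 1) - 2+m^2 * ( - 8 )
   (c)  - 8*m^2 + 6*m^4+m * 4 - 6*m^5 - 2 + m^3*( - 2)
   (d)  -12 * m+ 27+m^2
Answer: c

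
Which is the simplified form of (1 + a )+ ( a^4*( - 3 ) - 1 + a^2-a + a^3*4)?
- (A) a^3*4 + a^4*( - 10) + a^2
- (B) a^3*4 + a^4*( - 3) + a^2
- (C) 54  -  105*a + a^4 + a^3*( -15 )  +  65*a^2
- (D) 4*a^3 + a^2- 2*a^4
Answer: B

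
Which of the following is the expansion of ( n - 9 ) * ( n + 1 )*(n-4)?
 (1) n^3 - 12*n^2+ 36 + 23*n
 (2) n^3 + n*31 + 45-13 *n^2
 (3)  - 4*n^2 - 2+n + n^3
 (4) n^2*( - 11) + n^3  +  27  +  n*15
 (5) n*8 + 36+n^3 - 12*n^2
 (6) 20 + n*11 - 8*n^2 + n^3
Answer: 1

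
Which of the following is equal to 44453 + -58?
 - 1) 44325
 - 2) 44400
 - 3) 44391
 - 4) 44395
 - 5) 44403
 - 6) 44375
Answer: 4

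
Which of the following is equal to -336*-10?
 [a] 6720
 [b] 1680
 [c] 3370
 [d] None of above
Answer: d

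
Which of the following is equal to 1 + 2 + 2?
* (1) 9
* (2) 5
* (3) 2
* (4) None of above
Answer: 2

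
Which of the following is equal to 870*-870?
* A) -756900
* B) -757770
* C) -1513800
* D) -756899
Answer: A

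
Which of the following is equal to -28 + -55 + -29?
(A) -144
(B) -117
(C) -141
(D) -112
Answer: D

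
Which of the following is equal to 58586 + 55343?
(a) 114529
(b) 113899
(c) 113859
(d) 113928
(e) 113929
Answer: e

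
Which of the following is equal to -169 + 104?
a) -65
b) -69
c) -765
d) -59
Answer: a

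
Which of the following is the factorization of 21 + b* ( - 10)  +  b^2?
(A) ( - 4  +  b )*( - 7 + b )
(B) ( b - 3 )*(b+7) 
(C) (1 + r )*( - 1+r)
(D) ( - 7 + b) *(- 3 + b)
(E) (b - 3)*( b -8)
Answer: D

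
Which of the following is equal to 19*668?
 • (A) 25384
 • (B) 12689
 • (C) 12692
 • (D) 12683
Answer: C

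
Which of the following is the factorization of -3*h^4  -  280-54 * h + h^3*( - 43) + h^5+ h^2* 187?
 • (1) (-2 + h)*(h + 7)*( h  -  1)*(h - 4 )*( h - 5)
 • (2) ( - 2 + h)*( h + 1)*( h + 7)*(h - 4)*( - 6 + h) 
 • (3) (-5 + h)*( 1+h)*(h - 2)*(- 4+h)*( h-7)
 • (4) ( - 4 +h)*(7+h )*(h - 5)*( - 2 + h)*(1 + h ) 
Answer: 4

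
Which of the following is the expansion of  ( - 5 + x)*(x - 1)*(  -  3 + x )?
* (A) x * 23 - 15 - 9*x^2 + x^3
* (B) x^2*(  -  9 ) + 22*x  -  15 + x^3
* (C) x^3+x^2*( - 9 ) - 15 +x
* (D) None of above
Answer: A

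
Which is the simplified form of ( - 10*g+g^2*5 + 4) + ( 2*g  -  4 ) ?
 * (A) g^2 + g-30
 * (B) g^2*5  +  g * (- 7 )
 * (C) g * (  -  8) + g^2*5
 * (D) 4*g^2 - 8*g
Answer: C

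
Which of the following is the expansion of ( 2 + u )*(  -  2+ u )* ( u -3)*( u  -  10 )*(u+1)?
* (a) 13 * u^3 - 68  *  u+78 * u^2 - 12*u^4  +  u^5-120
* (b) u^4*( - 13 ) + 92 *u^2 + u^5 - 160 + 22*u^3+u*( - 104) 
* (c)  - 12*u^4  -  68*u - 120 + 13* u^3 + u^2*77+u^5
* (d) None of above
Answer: a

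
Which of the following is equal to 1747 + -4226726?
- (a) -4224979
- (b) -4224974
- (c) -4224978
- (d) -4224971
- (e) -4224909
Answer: a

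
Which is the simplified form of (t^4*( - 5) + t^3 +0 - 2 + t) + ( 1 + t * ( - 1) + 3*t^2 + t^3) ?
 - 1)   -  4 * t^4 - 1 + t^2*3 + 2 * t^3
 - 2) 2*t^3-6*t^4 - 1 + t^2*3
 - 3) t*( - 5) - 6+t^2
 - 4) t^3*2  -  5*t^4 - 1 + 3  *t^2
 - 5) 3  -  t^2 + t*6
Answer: 4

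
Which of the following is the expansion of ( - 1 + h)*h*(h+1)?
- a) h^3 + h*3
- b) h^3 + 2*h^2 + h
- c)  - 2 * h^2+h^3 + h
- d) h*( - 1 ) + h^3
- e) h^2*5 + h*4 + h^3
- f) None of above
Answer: d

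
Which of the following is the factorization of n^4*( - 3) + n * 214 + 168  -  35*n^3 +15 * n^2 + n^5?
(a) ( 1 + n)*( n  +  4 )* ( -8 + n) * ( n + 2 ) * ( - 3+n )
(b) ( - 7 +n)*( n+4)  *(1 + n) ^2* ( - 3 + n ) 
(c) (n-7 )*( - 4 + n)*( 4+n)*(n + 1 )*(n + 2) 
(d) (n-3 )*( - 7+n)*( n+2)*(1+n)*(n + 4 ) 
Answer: d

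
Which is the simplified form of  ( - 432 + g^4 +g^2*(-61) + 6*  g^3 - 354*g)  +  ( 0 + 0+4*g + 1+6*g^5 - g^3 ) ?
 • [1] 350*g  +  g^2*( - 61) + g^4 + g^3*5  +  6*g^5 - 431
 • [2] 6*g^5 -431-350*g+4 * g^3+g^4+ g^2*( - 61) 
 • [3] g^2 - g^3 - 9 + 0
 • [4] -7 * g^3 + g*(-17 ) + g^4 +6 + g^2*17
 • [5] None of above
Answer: 5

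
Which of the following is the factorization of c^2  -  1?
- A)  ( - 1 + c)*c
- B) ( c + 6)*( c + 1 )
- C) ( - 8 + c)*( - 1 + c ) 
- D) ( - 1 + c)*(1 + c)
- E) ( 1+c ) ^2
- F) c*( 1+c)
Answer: D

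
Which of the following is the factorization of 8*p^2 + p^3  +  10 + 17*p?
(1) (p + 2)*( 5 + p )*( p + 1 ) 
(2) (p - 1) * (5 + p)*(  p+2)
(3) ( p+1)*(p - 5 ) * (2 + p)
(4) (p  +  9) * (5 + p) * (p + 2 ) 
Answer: 1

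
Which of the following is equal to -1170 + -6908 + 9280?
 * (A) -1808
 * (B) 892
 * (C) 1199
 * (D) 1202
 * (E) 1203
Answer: D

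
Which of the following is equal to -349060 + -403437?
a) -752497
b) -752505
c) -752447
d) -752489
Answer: a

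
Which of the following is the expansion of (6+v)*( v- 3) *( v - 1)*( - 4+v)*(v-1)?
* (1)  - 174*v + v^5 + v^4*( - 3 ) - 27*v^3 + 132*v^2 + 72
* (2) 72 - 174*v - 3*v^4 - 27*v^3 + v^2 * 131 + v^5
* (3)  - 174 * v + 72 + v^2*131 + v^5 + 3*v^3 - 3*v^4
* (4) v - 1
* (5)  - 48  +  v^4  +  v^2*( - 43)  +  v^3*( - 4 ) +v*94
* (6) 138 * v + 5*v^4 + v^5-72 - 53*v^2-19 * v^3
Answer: 2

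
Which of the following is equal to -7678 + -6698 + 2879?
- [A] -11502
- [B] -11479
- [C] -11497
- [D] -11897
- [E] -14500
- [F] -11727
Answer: C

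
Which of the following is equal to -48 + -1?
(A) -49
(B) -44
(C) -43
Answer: A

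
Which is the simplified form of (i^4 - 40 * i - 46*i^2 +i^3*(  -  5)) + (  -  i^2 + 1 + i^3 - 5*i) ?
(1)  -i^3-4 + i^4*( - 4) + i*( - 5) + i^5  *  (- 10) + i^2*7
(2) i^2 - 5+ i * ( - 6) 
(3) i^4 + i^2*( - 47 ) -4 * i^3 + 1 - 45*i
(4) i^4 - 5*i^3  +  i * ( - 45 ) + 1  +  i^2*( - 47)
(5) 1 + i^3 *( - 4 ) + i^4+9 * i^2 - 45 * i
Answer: 3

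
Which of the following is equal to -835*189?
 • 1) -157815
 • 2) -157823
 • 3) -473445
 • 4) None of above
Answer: 1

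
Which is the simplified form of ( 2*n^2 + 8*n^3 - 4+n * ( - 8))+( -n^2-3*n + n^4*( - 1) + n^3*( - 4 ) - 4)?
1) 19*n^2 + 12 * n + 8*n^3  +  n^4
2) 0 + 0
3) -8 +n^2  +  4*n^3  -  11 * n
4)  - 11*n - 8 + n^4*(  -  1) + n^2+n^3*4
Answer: 4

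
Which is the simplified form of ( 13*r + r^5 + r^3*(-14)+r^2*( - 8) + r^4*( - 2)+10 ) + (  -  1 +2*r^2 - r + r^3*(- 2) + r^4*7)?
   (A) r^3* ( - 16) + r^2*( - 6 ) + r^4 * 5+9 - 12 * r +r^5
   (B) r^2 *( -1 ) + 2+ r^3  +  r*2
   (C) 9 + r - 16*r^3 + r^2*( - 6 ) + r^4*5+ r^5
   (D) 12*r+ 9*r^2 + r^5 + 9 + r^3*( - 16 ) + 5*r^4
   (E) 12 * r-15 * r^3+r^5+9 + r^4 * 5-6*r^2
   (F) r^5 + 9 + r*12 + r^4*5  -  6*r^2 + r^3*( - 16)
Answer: F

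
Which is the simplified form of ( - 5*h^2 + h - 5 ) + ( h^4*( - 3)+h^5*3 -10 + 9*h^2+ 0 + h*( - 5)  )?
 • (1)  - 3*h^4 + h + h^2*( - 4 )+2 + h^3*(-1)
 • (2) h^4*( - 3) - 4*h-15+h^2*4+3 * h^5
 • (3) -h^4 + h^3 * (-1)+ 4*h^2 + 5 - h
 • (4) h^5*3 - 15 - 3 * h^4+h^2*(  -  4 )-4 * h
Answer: 2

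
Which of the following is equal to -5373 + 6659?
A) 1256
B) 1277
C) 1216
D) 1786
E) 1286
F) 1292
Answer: E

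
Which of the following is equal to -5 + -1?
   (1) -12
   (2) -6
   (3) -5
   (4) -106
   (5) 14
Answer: 2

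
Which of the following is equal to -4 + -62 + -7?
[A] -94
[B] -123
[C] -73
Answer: C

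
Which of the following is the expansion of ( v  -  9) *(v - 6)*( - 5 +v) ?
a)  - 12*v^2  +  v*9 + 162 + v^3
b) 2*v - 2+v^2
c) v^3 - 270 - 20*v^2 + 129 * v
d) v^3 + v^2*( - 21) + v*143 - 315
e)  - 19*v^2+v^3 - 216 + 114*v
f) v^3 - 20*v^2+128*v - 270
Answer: c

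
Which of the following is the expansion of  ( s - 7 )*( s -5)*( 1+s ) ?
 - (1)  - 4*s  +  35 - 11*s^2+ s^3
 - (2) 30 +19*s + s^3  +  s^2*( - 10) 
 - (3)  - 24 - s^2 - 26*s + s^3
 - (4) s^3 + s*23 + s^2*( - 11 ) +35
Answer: 4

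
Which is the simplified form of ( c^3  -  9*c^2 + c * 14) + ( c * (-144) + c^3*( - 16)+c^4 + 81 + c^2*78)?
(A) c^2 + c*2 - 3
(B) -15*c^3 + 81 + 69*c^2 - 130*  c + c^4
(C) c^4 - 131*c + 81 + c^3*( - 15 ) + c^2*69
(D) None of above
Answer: B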